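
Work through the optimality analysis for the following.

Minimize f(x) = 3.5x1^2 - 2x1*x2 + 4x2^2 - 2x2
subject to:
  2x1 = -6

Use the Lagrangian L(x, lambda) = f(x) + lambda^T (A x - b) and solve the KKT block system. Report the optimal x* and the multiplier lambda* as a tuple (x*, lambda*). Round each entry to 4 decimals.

Form the Lagrangian:
  L(x, lambda) = (1/2) x^T Q x + c^T x + lambda^T (A x - b)
Stationarity (grad_x L = 0): Q x + c + A^T lambda = 0.
Primal feasibility: A x = b.

This gives the KKT block system:
  [ Q   A^T ] [ x     ]   [-c ]
  [ A    0  ] [ lambda ] = [ b ]

Solving the linear system:
  x*      = (-3, -0.5)
  lambda* = (10)
  f(x*)   = 30.5

x* = (-3, -0.5), lambda* = (10)


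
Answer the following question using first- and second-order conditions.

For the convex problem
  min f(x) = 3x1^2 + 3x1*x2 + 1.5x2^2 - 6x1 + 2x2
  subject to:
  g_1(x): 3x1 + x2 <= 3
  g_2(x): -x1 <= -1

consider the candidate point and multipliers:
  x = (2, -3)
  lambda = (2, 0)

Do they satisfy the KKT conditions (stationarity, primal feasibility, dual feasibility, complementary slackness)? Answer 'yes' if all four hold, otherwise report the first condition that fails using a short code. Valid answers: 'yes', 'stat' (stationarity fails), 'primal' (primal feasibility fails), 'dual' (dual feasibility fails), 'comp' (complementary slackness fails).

Gradient of f: grad f(x) = Q x + c = (-3, -1)
Constraint values g_i(x) = a_i^T x - b_i:
  g_1((2, -3)) = 0
  g_2((2, -3)) = -1
Stationarity residual: grad f(x) + sum_i lambda_i a_i = (3, 1)
  -> stationarity FAILS
Primal feasibility (all g_i <= 0): OK
Dual feasibility (all lambda_i >= 0): OK
Complementary slackness (lambda_i * g_i(x) = 0 for all i): OK

Verdict: the first failing condition is stationarity -> stat.

stat


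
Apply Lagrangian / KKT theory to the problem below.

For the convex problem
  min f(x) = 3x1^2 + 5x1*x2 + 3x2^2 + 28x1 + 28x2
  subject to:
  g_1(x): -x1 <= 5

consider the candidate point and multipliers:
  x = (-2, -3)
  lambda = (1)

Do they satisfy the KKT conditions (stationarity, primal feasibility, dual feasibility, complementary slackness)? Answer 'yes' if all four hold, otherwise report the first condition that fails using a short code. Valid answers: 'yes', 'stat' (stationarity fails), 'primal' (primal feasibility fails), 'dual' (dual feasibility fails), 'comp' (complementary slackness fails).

Gradient of f: grad f(x) = Q x + c = (1, 0)
Constraint values g_i(x) = a_i^T x - b_i:
  g_1((-2, -3)) = -3
Stationarity residual: grad f(x) + sum_i lambda_i a_i = (0, 0)
  -> stationarity OK
Primal feasibility (all g_i <= 0): OK
Dual feasibility (all lambda_i >= 0): OK
Complementary slackness (lambda_i * g_i(x) = 0 for all i): FAILS

Verdict: the first failing condition is complementary_slackness -> comp.

comp


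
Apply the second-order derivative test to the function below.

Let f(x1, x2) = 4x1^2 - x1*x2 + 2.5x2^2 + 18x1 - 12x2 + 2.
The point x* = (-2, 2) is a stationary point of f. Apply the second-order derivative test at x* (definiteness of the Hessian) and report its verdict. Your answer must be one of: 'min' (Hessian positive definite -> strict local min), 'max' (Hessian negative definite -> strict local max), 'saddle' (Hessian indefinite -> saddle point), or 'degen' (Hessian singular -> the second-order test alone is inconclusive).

Compute the Hessian H = grad^2 f:
  H = [[8, -1], [-1, 5]]
Verify stationarity: grad f(x*) = H x* + g = (0, 0).
Eigenvalues of H: 4.6972, 8.3028.
Both eigenvalues > 0, so H is positive definite -> x* is a strict local min.

min


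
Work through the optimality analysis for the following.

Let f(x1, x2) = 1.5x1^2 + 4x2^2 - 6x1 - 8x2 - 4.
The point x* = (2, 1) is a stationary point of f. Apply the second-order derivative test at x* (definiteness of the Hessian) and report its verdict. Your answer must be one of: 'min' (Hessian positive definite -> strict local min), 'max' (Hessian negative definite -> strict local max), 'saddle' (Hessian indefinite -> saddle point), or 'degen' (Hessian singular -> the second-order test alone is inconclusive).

Compute the Hessian H = grad^2 f:
  H = [[3, 0], [0, 8]]
Verify stationarity: grad f(x*) = H x* + g = (0, 0).
Eigenvalues of H: 3, 8.
Both eigenvalues > 0, so H is positive definite -> x* is a strict local min.

min


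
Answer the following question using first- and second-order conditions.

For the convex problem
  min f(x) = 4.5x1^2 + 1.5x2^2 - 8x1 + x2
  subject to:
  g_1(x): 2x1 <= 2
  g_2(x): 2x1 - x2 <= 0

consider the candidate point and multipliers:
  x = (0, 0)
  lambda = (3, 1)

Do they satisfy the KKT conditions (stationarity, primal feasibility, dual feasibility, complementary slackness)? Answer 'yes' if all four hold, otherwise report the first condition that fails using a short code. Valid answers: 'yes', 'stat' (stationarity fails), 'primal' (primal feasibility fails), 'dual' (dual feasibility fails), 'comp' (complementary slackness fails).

Gradient of f: grad f(x) = Q x + c = (-8, 1)
Constraint values g_i(x) = a_i^T x - b_i:
  g_1((0, 0)) = -2
  g_2((0, 0)) = 0
Stationarity residual: grad f(x) + sum_i lambda_i a_i = (0, 0)
  -> stationarity OK
Primal feasibility (all g_i <= 0): OK
Dual feasibility (all lambda_i >= 0): OK
Complementary slackness (lambda_i * g_i(x) = 0 for all i): FAILS

Verdict: the first failing condition is complementary_slackness -> comp.

comp


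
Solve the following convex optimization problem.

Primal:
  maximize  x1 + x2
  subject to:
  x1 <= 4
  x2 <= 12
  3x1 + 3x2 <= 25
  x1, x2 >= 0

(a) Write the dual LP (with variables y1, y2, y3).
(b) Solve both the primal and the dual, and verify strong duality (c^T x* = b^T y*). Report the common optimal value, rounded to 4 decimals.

The standard primal-dual pair for 'max c^T x s.t. A x <= b, x >= 0' is:
  Dual:  min b^T y  s.t.  A^T y >= c,  y >= 0.

So the dual LP is:
  minimize  4y1 + 12y2 + 25y3
  subject to:
    y1 + 3y3 >= 1
    y2 + 3y3 >= 1
    y1, y2, y3 >= 0

Solving the primal: x* = (0, 8.3333).
  primal value c^T x* = 8.3333.
Solving the dual: y* = (0, 0, 0.3333).
  dual value b^T y* = 8.3333.
Strong duality: c^T x* = b^T y*. Confirmed.

8.3333


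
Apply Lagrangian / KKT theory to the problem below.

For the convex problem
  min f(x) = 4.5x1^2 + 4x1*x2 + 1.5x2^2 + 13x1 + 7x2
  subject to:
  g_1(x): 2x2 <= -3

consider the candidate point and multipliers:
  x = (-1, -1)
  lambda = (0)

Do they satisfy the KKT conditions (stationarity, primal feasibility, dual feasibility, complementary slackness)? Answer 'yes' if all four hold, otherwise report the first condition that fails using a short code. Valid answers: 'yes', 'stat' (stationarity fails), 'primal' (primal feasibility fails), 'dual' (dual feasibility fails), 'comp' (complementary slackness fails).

Gradient of f: grad f(x) = Q x + c = (0, 0)
Constraint values g_i(x) = a_i^T x - b_i:
  g_1((-1, -1)) = 1
Stationarity residual: grad f(x) + sum_i lambda_i a_i = (0, 0)
  -> stationarity OK
Primal feasibility (all g_i <= 0): FAILS
Dual feasibility (all lambda_i >= 0): OK
Complementary slackness (lambda_i * g_i(x) = 0 for all i): OK

Verdict: the first failing condition is primal_feasibility -> primal.

primal


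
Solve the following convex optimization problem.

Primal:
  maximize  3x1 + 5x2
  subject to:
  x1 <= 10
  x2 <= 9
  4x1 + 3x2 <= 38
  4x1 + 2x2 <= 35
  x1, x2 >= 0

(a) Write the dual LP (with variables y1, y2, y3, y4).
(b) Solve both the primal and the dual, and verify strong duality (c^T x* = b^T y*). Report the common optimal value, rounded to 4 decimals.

The standard primal-dual pair for 'max c^T x s.t. A x <= b, x >= 0' is:
  Dual:  min b^T y  s.t.  A^T y >= c,  y >= 0.

So the dual LP is:
  minimize  10y1 + 9y2 + 38y3 + 35y4
  subject to:
    y1 + 4y3 + 4y4 >= 3
    y2 + 3y3 + 2y4 >= 5
    y1, y2, y3, y4 >= 0

Solving the primal: x* = (2.75, 9).
  primal value c^T x* = 53.25.
Solving the dual: y* = (0, 2.75, 0.75, 0).
  dual value b^T y* = 53.25.
Strong duality: c^T x* = b^T y*. Confirmed.

53.25


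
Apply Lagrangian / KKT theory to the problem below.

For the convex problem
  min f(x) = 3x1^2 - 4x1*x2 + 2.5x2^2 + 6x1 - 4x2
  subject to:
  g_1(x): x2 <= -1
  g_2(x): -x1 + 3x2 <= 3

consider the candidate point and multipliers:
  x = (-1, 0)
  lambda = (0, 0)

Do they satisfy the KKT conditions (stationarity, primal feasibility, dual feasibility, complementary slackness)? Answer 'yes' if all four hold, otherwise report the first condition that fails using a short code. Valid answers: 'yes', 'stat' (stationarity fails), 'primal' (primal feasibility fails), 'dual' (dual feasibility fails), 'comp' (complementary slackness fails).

Gradient of f: grad f(x) = Q x + c = (0, 0)
Constraint values g_i(x) = a_i^T x - b_i:
  g_1((-1, 0)) = 1
  g_2((-1, 0)) = -2
Stationarity residual: grad f(x) + sum_i lambda_i a_i = (0, 0)
  -> stationarity OK
Primal feasibility (all g_i <= 0): FAILS
Dual feasibility (all lambda_i >= 0): OK
Complementary slackness (lambda_i * g_i(x) = 0 for all i): OK

Verdict: the first failing condition is primal_feasibility -> primal.

primal


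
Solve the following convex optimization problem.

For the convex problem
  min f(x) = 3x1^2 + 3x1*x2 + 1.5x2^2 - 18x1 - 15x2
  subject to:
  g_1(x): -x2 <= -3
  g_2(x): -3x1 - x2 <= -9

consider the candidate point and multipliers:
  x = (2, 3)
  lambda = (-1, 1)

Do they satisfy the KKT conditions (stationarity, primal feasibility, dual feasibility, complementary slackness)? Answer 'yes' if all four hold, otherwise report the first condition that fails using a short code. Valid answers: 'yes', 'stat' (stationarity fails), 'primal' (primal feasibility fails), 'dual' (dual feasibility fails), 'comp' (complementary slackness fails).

Gradient of f: grad f(x) = Q x + c = (3, 0)
Constraint values g_i(x) = a_i^T x - b_i:
  g_1((2, 3)) = 0
  g_2((2, 3)) = 0
Stationarity residual: grad f(x) + sum_i lambda_i a_i = (0, 0)
  -> stationarity OK
Primal feasibility (all g_i <= 0): OK
Dual feasibility (all lambda_i >= 0): FAILS
Complementary slackness (lambda_i * g_i(x) = 0 for all i): OK

Verdict: the first failing condition is dual_feasibility -> dual.

dual


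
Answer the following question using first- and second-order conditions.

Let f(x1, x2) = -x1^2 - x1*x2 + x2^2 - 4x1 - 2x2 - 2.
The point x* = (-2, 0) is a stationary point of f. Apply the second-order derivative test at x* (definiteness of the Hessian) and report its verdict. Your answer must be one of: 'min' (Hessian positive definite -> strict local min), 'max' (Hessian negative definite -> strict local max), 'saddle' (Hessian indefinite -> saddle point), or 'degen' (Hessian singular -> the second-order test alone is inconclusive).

Compute the Hessian H = grad^2 f:
  H = [[-2, -1], [-1, 2]]
Verify stationarity: grad f(x*) = H x* + g = (0, 0).
Eigenvalues of H: -2.2361, 2.2361.
Eigenvalues have mixed signs, so H is indefinite -> x* is a saddle point.

saddle


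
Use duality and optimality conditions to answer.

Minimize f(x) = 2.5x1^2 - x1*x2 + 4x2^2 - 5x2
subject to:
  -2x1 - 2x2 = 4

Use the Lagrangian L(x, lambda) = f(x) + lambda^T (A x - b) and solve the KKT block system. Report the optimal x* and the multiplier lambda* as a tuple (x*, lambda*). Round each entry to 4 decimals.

Form the Lagrangian:
  L(x, lambda) = (1/2) x^T Q x + c^T x + lambda^T (A x - b)
Stationarity (grad_x L = 0): Q x + c + A^T lambda = 0.
Primal feasibility: A x = b.

This gives the KKT block system:
  [ Q   A^T ] [ x     ]   [-c ]
  [ A    0  ] [ lambda ] = [ b ]

Solving the linear system:
  x*      = (-1.5333, -0.4667)
  lambda* = (-3.6)
  f(x*)   = 8.3667

x* = (-1.5333, -0.4667), lambda* = (-3.6)


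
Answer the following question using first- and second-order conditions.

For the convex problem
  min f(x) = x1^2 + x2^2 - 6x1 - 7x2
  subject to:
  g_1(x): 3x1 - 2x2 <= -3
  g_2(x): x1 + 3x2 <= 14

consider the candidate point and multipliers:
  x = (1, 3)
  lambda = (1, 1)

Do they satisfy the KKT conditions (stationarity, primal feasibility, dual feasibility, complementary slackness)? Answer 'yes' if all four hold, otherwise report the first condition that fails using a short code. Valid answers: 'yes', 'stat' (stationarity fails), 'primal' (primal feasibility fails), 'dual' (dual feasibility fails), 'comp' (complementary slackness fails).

Gradient of f: grad f(x) = Q x + c = (-4, -1)
Constraint values g_i(x) = a_i^T x - b_i:
  g_1((1, 3)) = 0
  g_2((1, 3)) = -4
Stationarity residual: grad f(x) + sum_i lambda_i a_i = (0, 0)
  -> stationarity OK
Primal feasibility (all g_i <= 0): OK
Dual feasibility (all lambda_i >= 0): OK
Complementary slackness (lambda_i * g_i(x) = 0 for all i): FAILS

Verdict: the first failing condition is complementary_slackness -> comp.

comp


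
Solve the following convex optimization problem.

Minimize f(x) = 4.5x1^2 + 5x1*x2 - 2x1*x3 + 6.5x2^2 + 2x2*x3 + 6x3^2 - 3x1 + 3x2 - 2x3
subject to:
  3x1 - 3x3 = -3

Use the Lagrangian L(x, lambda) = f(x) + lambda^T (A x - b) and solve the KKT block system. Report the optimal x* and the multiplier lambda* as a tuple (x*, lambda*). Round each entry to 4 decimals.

Form the Lagrangian:
  L(x, lambda) = (1/2) x^T Q x + c^T x + lambda^T (A x - b)
Stationarity (grad_x L = 0): Q x + c + A^T lambda = 0.
Primal feasibility: A x = b.

This gives the KKT block system:
  [ Q   A^T ] [ x     ]   [-c ]
  [ A    0  ] [ lambda ] = [ b ]

Solving the linear system:
  x*      = (-0.1744, -0.2907, 0.8256)
  lambda* = (2.5581)
  f(x*)   = 2.8372

x* = (-0.1744, -0.2907, 0.8256), lambda* = (2.5581)


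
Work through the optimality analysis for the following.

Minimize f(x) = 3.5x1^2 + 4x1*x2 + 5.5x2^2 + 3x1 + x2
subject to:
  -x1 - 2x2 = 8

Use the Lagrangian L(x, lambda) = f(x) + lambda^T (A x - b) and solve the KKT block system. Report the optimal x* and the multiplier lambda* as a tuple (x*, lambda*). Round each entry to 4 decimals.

Form the Lagrangian:
  L(x, lambda) = (1/2) x^T Q x + c^T x + lambda^T (A x - b)
Stationarity (grad_x L = 0): Q x + c + A^T lambda = 0.
Primal feasibility: A x = b.

This gives the KKT block system:
  [ Q   A^T ] [ x     ]   [-c ]
  [ A    0  ] [ lambda ] = [ b ]

Solving the linear system:
  x*      = (-1.4783, -3.2609)
  lambda* = (-20.3913)
  f(x*)   = 77.7174

x* = (-1.4783, -3.2609), lambda* = (-20.3913)


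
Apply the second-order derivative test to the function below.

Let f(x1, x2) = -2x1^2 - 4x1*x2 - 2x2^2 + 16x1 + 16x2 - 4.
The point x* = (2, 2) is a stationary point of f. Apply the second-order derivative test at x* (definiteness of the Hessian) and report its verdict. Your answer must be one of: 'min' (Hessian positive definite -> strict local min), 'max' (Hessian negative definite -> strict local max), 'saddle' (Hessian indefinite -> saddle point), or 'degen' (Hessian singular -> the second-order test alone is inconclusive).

Compute the Hessian H = grad^2 f:
  H = [[-4, -4], [-4, -4]]
Verify stationarity: grad f(x*) = H x* + g = (0, 0).
Eigenvalues of H: -8, 0.
H has a zero eigenvalue (singular; negative semidefinite but not definite), so H is neither positive definite, negative definite, nor indefinite. The second-order test alone is inconclusive -> degen.
(Indeed, f is constant along the null direction of H through x*, so x* is not a strict local extremum.)

degen


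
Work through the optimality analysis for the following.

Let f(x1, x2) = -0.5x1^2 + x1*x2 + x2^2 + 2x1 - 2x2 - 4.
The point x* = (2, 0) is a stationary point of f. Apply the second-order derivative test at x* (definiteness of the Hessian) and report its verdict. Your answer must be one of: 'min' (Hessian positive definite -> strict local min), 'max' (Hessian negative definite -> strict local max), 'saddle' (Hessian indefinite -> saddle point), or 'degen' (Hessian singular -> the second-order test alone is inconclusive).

Compute the Hessian H = grad^2 f:
  H = [[-1, 1], [1, 2]]
Verify stationarity: grad f(x*) = H x* + g = (0, 0).
Eigenvalues of H: -1.3028, 2.3028.
Eigenvalues have mixed signs, so H is indefinite -> x* is a saddle point.

saddle


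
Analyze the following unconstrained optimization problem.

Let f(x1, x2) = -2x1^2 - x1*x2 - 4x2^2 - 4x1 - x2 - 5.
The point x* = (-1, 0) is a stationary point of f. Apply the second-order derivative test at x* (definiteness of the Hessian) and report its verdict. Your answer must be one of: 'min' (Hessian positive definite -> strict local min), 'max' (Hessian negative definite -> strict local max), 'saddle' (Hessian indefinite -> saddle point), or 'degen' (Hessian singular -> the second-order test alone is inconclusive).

Compute the Hessian H = grad^2 f:
  H = [[-4, -1], [-1, -8]]
Verify stationarity: grad f(x*) = H x* + g = (0, 0).
Eigenvalues of H: -8.2361, -3.7639.
Both eigenvalues < 0, so H is negative definite -> x* is a strict local max.

max


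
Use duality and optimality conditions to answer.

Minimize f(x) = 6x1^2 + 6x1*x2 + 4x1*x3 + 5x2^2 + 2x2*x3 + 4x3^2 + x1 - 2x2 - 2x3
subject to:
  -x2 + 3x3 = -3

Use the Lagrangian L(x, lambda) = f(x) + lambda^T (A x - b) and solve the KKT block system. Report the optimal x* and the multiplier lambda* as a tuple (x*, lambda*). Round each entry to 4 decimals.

Form the Lagrangian:
  L(x, lambda) = (1/2) x^T Q x + c^T x + lambda^T (A x - b)
Stationarity (grad_x L = 0): Q x + c + A^T lambda = 0.
Primal feasibility: A x = b.

This gives the KKT block system:
  [ Q   A^T ] [ x     ]   [-c ]
  [ A    0  ] [ lambda ] = [ b ]

Solving the linear system:
  x*      = (-0.1842, 0.7105, -0.7632)
  lambda* = (2.4737)
  f(x*)   = 3.6711

x* = (-0.1842, 0.7105, -0.7632), lambda* = (2.4737)


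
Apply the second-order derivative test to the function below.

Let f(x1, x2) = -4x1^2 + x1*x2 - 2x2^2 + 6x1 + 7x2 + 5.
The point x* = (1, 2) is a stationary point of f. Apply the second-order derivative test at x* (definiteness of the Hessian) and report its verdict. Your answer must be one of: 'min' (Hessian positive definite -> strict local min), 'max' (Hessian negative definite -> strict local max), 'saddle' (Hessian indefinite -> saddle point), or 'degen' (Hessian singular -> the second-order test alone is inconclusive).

Compute the Hessian H = grad^2 f:
  H = [[-8, 1], [1, -4]]
Verify stationarity: grad f(x*) = H x* + g = (0, 0).
Eigenvalues of H: -8.2361, -3.7639.
Both eigenvalues < 0, so H is negative definite -> x* is a strict local max.

max


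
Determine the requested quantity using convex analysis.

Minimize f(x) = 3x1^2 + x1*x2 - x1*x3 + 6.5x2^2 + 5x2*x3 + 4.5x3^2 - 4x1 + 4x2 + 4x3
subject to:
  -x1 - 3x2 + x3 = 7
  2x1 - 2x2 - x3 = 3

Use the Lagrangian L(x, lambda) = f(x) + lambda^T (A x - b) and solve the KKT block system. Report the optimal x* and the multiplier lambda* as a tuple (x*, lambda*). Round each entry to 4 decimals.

Form the Lagrangian:
  L(x, lambda) = (1/2) x^T Q x + c^T x + lambda^T (A x - b)
Stationarity (grad_x L = 0): Q x + c + A^T lambda = 0.
Primal feasibility: A x = b.

This gives the KKT block system:
  [ Q   A^T ] [ x     ]   [-c ]
  [ A    0  ] [ lambda ] = [ b ]

Solving the linear system:
  x*      = (0.1869, -1.9626, 1.2991)
  lambda* = (-5.243, 0.4486)
  f(x*)   = 15.9766

x* = (0.1869, -1.9626, 1.2991), lambda* = (-5.243, 0.4486)


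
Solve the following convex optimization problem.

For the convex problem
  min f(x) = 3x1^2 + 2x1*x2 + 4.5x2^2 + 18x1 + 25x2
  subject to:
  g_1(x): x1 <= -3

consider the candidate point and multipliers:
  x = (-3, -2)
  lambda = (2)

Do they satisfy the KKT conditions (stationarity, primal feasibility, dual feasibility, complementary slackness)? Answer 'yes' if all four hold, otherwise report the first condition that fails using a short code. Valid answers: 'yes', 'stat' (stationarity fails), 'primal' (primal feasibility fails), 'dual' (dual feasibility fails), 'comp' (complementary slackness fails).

Gradient of f: grad f(x) = Q x + c = (-4, 1)
Constraint values g_i(x) = a_i^T x - b_i:
  g_1((-3, -2)) = 0
Stationarity residual: grad f(x) + sum_i lambda_i a_i = (-2, 1)
  -> stationarity FAILS
Primal feasibility (all g_i <= 0): OK
Dual feasibility (all lambda_i >= 0): OK
Complementary slackness (lambda_i * g_i(x) = 0 for all i): OK

Verdict: the first failing condition is stationarity -> stat.

stat


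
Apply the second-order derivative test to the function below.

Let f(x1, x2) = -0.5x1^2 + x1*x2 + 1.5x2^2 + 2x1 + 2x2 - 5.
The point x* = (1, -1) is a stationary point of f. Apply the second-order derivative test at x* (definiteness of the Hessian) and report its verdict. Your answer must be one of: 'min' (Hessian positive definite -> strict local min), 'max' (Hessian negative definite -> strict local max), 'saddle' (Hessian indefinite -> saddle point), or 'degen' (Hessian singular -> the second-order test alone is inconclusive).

Compute the Hessian H = grad^2 f:
  H = [[-1, 1], [1, 3]]
Verify stationarity: grad f(x*) = H x* + g = (0, 0).
Eigenvalues of H: -1.2361, 3.2361.
Eigenvalues have mixed signs, so H is indefinite -> x* is a saddle point.

saddle


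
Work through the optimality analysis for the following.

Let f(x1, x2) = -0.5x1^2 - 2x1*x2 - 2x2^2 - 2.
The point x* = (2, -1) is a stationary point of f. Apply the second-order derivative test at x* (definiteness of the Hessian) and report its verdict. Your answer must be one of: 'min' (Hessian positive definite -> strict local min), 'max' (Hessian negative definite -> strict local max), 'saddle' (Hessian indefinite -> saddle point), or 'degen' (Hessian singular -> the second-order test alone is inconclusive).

Compute the Hessian H = grad^2 f:
  H = [[-1, -2], [-2, -4]]
Verify stationarity: grad f(x*) = H x* + g = (0, 0).
Eigenvalues of H: -5, 0.
H has a zero eigenvalue (singular; negative semidefinite but not definite), so H is neither positive definite, negative definite, nor indefinite. The second-order test alone is inconclusive -> degen.
(Indeed, f is constant along the null direction of H through x*, so x* is not a strict local extremum.)

degen


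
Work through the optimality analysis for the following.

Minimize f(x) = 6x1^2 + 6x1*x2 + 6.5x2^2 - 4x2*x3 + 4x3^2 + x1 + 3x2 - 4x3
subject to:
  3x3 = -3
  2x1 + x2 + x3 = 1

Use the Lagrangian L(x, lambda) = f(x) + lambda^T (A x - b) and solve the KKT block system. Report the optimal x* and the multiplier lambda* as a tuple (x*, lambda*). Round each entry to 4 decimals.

Form the Lagrangian:
  L(x, lambda) = (1/2) x^T Q x + c^T x + lambda^T (A x - b)
Stationarity (grad_x L = 0): Q x + c + A^T lambda = 0.
Primal feasibility: A x = b.

This gives the KKT block system:
  [ Q   A^T ] [ x     ]   [-c ]
  [ A    0  ] [ lambda ] = [ b ]

Solving the linear system:
  x*      = (1.325, -0.65, -1)
  lambda* = (5.3, -6.5)
  f(x*)   = 12.8875

x* = (1.325, -0.65, -1), lambda* = (5.3, -6.5)


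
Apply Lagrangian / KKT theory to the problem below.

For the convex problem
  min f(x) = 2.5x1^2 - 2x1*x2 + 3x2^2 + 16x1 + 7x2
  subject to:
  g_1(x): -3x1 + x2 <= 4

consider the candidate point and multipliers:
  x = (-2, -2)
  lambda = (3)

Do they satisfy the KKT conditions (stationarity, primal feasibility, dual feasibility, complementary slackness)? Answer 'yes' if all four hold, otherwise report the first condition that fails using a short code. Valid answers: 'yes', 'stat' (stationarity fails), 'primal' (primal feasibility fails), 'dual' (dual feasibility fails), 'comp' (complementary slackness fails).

Gradient of f: grad f(x) = Q x + c = (10, -1)
Constraint values g_i(x) = a_i^T x - b_i:
  g_1((-2, -2)) = 0
Stationarity residual: grad f(x) + sum_i lambda_i a_i = (1, 2)
  -> stationarity FAILS
Primal feasibility (all g_i <= 0): OK
Dual feasibility (all lambda_i >= 0): OK
Complementary slackness (lambda_i * g_i(x) = 0 for all i): OK

Verdict: the first failing condition is stationarity -> stat.

stat


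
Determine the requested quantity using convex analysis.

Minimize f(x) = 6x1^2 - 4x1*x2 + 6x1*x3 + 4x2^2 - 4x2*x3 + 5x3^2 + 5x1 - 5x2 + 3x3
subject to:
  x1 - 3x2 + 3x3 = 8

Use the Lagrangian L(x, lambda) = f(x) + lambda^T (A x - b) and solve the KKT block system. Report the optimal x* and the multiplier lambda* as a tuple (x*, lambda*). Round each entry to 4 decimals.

Form the Lagrangian:
  L(x, lambda) = (1/2) x^T Q x + c^T x + lambda^T (A x - b)
Stationarity (grad_x L = 0): Q x + c + A^T lambda = 0.
Primal feasibility: A x = b.

This gives the KKT block system:
  [ Q   A^T ] [ x     ]   [-c ]
  [ A    0  ] [ lambda ] = [ b ]

Solving the linear system:
  x*      = (-1.2195, -1.4, 1.6732)
  lambda* = (-6.0049)
  f(x*)   = 26.9805

x* = (-1.2195, -1.4, 1.6732), lambda* = (-6.0049)


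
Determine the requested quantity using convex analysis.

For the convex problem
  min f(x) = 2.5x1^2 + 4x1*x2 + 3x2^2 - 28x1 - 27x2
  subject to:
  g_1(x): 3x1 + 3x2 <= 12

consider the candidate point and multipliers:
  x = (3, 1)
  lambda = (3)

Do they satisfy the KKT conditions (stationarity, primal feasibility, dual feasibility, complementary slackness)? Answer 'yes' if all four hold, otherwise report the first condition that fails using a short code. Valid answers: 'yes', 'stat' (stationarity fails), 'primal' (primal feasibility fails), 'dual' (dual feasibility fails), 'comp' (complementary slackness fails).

Gradient of f: grad f(x) = Q x + c = (-9, -9)
Constraint values g_i(x) = a_i^T x - b_i:
  g_1((3, 1)) = 0
Stationarity residual: grad f(x) + sum_i lambda_i a_i = (0, 0)
  -> stationarity OK
Primal feasibility (all g_i <= 0): OK
Dual feasibility (all lambda_i >= 0): OK
Complementary slackness (lambda_i * g_i(x) = 0 for all i): OK

Verdict: yes, KKT holds.

yes


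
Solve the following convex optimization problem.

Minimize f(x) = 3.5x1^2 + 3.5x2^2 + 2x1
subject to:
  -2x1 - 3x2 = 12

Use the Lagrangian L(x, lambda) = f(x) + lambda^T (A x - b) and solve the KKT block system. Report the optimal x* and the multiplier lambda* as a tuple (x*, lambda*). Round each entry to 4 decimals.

Form the Lagrangian:
  L(x, lambda) = (1/2) x^T Q x + c^T x + lambda^T (A x - b)
Stationarity (grad_x L = 0): Q x + c + A^T lambda = 0.
Primal feasibility: A x = b.

This gives the KKT block system:
  [ Q   A^T ] [ x     ]   [-c ]
  [ A    0  ] [ lambda ] = [ b ]

Solving the linear system:
  x*      = (-2.044, -2.6374)
  lambda* = (-6.1538)
  f(x*)   = 34.8791

x* = (-2.044, -2.6374), lambda* = (-6.1538)


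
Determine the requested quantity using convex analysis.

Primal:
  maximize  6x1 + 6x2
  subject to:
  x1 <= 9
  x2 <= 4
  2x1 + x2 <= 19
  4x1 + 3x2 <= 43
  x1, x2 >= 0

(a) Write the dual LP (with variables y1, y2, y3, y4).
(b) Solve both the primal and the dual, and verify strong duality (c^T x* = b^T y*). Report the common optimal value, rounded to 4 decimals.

The standard primal-dual pair for 'max c^T x s.t. A x <= b, x >= 0' is:
  Dual:  min b^T y  s.t.  A^T y >= c,  y >= 0.

So the dual LP is:
  minimize  9y1 + 4y2 + 19y3 + 43y4
  subject to:
    y1 + 2y3 + 4y4 >= 6
    y2 + y3 + 3y4 >= 6
    y1, y2, y3, y4 >= 0

Solving the primal: x* = (7.5, 4).
  primal value c^T x* = 69.
Solving the dual: y* = (0, 3, 3, 0).
  dual value b^T y* = 69.
Strong duality: c^T x* = b^T y*. Confirmed.

69


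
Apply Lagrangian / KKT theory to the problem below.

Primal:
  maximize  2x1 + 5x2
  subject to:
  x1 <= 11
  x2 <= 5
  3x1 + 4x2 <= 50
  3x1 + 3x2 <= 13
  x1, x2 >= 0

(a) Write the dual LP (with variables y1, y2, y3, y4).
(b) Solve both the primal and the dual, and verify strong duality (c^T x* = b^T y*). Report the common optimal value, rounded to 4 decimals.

The standard primal-dual pair for 'max c^T x s.t. A x <= b, x >= 0' is:
  Dual:  min b^T y  s.t.  A^T y >= c,  y >= 0.

So the dual LP is:
  minimize  11y1 + 5y2 + 50y3 + 13y4
  subject to:
    y1 + 3y3 + 3y4 >= 2
    y2 + 4y3 + 3y4 >= 5
    y1, y2, y3, y4 >= 0

Solving the primal: x* = (0, 4.3333).
  primal value c^T x* = 21.6667.
Solving the dual: y* = (0, 0, 0, 1.6667).
  dual value b^T y* = 21.6667.
Strong duality: c^T x* = b^T y*. Confirmed.

21.6667


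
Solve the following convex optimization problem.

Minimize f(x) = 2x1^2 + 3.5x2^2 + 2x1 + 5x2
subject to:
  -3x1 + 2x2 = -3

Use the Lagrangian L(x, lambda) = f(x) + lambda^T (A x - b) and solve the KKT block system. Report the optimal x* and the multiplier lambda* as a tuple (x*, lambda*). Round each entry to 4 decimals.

Form the Lagrangian:
  L(x, lambda) = (1/2) x^T Q x + c^T x + lambda^T (A x - b)
Stationarity (grad_x L = 0): Q x + c + A^T lambda = 0.
Primal feasibility: A x = b.

This gives the KKT block system:
  [ Q   A^T ] [ x     ]   [-c ]
  [ A    0  ] [ lambda ] = [ b ]

Solving the linear system:
  x*      = (0.3165, -1.0253)
  lambda* = (1.0886)
  f(x*)   = -0.6139

x* = (0.3165, -1.0253), lambda* = (1.0886)


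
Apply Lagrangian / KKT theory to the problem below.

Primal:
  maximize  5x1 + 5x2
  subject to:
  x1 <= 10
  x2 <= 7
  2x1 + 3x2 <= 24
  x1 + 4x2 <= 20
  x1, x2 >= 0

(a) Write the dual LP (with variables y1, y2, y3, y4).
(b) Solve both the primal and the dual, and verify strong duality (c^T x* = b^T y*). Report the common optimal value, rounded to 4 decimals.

The standard primal-dual pair for 'max c^T x s.t. A x <= b, x >= 0' is:
  Dual:  min b^T y  s.t.  A^T y >= c,  y >= 0.

So the dual LP is:
  minimize  10y1 + 7y2 + 24y3 + 20y4
  subject to:
    y1 + 2y3 + y4 >= 5
    y2 + 3y3 + 4y4 >= 5
    y1, y2, y3, y4 >= 0

Solving the primal: x* = (10, 1.3333).
  primal value c^T x* = 56.6667.
Solving the dual: y* = (1.6667, 0, 1.6667, 0).
  dual value b^T y* = 56.6667.
Strong duality: c^T x* = b^T y*. Confirmed.

56.6667


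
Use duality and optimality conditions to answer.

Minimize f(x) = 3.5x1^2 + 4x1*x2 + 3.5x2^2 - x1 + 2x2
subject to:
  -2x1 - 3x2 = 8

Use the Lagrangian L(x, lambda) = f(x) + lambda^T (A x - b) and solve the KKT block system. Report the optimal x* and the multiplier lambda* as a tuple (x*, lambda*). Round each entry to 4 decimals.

Form the Lagrangian:
  L(x, lambda) = (1/2) x^T Q x + c^T x + lambda^T (A x - b)
Stationarity (grad_x L = 0): Q x + c + A^T lambda = 0.
Primal feasibility: A x = b.

This gives the KKT block system:
  [ Q   A^T ] [ x     ]   [-c ]
  [ A    0  ] [ lambda ] = [ b ]

Solving the linear system:
  x*      = (0.1163, -2.7442)
  lambda* = (-5.5814)
  f(x*)   = 19.5233

x* = (0.1163, -2.7442), lambda* = (-5.5814)


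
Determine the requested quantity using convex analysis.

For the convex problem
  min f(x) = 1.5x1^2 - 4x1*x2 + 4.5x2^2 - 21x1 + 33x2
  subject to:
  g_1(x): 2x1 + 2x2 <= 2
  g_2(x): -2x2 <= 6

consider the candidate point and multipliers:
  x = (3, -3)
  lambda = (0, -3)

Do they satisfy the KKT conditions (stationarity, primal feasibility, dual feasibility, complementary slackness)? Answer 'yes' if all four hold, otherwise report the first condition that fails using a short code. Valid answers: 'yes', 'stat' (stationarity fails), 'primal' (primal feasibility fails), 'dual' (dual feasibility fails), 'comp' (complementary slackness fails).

Gradient of f: grad f(x) = Q x + c = (0, -6)
Constraint values g_i(x) = a_i^T x - b_i:
  g_1((3, -3)) = -2
  g_2((3, -3)) = 0
Stationarity residual: grad f(x) + sum_i lambda_i a_i = (0, 0)
  -> stationarity OK
Primal feasibility (all g_i <= 0): OK
Dual feasibility (all lambda_i >= 0): FAILS
Complementary slackness (lambda_i * g_i(x) = 0 for all i): OK

Verdict: the first failing condition is dual_feasibility -> dual.

dual


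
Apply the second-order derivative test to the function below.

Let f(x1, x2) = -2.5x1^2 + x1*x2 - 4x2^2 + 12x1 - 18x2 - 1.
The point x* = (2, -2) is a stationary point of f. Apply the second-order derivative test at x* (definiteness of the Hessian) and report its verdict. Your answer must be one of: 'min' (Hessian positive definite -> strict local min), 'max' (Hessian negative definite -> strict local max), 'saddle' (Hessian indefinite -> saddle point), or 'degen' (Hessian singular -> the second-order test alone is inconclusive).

Compute the Hessian H = grad^2 f:
  H = [[-5, 1], [1, -8]]
Verify stationarity: grad f(x*) = H x* + g = (0, 0).
Eigenvalues of H: -8.3028, -4.6972.
Both eigenvalues < 0, so H is negative definite -> x* is a strict local max.

max


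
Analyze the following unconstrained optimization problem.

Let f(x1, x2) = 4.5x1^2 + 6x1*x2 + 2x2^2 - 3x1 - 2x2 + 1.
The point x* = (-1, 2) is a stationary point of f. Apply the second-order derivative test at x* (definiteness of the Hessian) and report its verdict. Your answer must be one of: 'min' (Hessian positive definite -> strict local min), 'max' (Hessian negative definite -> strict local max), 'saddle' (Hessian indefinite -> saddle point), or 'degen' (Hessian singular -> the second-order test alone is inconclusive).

Compute the Hessian H = grad^2 f:
  H = [[9, 6], [6, 4]]
Verify stationarity: grad f(x*) = H x* + g = (0, 0).
Eigenvalues of H: 0, 13.
H has a zero eigenvalue (singular; positive semidefinite but not definite), so H is neither positive definite, negative definite, nor indefinite. The second-order test alone is inconclusive -> degen.
(Indeed, f is constant along the null direction of H through x*, so x* is not a strict local extremum.)

degen


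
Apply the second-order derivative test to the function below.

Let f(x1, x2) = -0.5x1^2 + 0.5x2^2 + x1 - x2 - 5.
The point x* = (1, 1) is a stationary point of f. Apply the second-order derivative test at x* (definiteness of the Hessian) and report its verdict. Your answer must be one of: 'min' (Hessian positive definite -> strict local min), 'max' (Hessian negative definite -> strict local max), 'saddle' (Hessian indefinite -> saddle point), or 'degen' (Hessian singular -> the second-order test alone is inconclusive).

Compute the Hessian H = grad^2 f:
  H = [[-1, 0], [0, 1]]
Verify stationarity: grad f(x*) = H x* + g = (0, 0).
Eigenvalues of H: -1, 1.
Eigenvalues have mixed signs, so H is indefinite -> x* is a saddle point.

saddle


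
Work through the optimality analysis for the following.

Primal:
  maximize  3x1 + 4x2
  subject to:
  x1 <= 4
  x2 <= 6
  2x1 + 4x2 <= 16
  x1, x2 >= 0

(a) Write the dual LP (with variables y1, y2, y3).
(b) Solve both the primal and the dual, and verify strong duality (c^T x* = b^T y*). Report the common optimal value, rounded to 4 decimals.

The standard primal-dual pair for 'max c^T x s.t. A x <= b, x >= 0' is:
  Dual:  min b^T y  s.t.  A^T y >= c,  y >= 0.

So the dual LP is:
  minimize  4y1 + 6y2 + 16y3
  subject to:
    y1 + 2y3 >= 3
    y2 + 4y3 >= 4
    y1, y2, y3 >= 0

Solving the primal: x* = (4, 2).
  primal value c^T x* = 20.
Solving the dual: y* = (1, 0, 1).
  dual value b^T y* = 20.
Strong duality: c^T x* = b^T y*. Confirmed.

20


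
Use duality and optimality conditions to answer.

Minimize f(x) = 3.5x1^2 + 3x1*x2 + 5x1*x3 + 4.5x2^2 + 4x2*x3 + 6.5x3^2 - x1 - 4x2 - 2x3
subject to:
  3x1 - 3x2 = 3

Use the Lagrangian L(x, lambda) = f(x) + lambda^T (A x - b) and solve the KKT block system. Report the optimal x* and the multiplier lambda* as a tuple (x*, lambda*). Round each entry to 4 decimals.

Form the Lagrangian:
  L(x, lambda) = (1/2) x^T Q x + c^T x + lambda^T (A x - b)
Stationarity (grad_x L = 0): Q x + c + A^T lambda = 0.
Primal feasibility: A x = b.

This gives the KKT block system:
  [ Q   A^T ] [ x     ]   [-c ]
  [ A    0  ] [ lambda ] = [ b ]

Solving the linear system:
  x*      = (0.8146, -0.1854, -0.1024)
  lambda* = (-1.2114)
  f(x*)   = 1.8829

x* = (0.8146, -0.1854, -0.1024), lambda* = (-1.2114)


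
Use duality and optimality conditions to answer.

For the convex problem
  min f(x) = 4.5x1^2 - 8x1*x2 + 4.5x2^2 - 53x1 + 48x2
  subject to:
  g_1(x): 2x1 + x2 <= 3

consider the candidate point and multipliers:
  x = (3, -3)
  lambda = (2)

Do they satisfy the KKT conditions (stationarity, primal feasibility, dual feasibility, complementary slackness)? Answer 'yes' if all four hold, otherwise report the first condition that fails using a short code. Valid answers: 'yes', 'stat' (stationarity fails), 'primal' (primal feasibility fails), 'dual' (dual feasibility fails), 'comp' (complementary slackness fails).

Gradient of f: grad f(x) = Q x + c = (-2, -3)
Constraint values g_i(x) = a_i^T x - b_i:
  g_1((3, -3)) = 0
Stationarity residual: grad f(x) + sum_i lambda_i a_i = (2, -1)
  -> stationarity FAILS
Primal feasibility (all g_i <= 0): OK
Dual feasibility (all lambda_i >= 0): OK
Complementary slackness (lambda_i * g_i(x) = 0 for all i): OK

Verdict: the first failing condition is stationarity -> stat.

stat


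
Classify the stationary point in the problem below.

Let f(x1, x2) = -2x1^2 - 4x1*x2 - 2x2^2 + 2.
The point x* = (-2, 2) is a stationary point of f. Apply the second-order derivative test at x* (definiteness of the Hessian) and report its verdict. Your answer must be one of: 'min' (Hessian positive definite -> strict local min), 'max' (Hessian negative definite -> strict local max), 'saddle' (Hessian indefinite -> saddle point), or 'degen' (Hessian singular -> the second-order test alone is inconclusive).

Compute the Hessian H = grad^2 f:
  H = [[-4, -4], [-4, -4]]
Verify stationarity: grad f(x*) = H x* + g = (0, 0).
Eigenvalues of H: -8, 0.
H has a zero eigenvalue (singular; negative semidefinite but not definite), so H is neither positive definite, negative definite, nor indefinite. The second-order test alone is inconclusive -> degen.
(Indeed, f is constant along the null direction of H through x*, so x* is not a strict local extremum.)

degen


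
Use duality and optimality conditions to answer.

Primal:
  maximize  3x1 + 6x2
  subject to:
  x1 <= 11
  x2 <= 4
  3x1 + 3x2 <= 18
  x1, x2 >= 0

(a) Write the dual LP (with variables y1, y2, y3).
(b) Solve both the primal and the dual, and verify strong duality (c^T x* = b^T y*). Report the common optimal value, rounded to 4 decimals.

The standard primal-dual pair for 'max c^T x s.t. A x <= b, x >= 0' is:
  Dual:  min b^T y  s.t.  A^T y >= c,  y >= 0.

So the dual LP is:
  minimize  11y1 + 4y2 + 18y3
  subject to:
    y1 + 3y3 >= 3
    y2 + 3y3 >= 6
    y1, y2, y3 >= 0

Solving the primal: x* = (2, 4).
  primal value c^T x* = 30.
Solving the dual: y* = (0, 3, 1).
  dual value b^T y* = 30.
Strong duality: c^T x* = b^T y*. Confirmed.

30


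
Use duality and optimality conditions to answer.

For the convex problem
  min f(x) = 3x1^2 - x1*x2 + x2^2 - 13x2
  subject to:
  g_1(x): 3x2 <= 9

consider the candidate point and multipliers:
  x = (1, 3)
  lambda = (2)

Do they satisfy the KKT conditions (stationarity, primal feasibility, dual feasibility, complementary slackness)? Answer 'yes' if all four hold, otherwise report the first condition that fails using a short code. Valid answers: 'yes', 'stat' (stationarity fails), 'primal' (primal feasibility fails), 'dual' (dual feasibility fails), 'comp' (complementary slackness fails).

Gradient of f: grad f(x) = Q x + c = (3, -8)
Constraint values g_i(x) = a_i^T x - b_i:
  g_1((1, 3)) = 0
Stationarity residual: grad f(x) + sum_i lambda_i a_i = (3, -2)
  -> stationarity FAILS
Primal feasibility (all g_i <= 0): OK
Dual feasibility (all lambda_i >= 0): OK
Complementary slackness (lambda_i * g_i(x) = 0 for all i): OK

Verdict: the first failing condition is stationarity -> stat.

stat


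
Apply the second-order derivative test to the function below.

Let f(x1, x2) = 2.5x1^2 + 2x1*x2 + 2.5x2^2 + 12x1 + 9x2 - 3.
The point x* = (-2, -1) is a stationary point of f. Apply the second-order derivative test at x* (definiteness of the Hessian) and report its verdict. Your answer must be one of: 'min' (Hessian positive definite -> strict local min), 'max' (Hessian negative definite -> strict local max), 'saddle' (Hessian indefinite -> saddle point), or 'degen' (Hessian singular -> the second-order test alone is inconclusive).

Compute the Hessian H = grad^2 f:
  H = [[5, 2], [2, 5]]
Verify stationarity: grad f(x*) = H x* + g = (0, 0).
Eigenvalues of H: 3, 7.
Both eigenvalues > 0, so H is positive definite -> x* is a strict local min.

min


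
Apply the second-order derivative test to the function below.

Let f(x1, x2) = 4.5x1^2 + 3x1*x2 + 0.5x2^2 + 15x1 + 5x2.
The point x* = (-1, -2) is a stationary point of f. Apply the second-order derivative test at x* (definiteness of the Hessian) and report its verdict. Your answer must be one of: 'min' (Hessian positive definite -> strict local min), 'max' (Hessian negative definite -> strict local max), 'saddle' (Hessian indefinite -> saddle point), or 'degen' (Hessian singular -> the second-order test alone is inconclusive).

Compute the Hessian H = grad^2 f:
  H = [[9, 3], [3, 1]]
Verify stationarity: grad f(x*) = H x* + g = (0, 0).
Eigenvalues of H: 0, 10.
H has a zero eigenvalue (singular; positive semidefinite but not definite), so H is neither positive definite, negative definite, nor indefinite. The second-order test alone is inconclusive -> degen.
(Indeed, f is constant along the null direction of H through x*, so x* is not a strict local extremum.)

degen
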